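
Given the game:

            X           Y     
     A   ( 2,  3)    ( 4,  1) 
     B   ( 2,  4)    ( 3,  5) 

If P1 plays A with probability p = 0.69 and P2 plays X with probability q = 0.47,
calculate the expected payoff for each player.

E[P1] = 2.8957, E[P2] = 2.7429

Work:
E[P1] = p·q·π₁(A,X) + p·(1-q)·π₁(A,Y) + (1-p)·q·π₁(B,X) + (1-p)·(1-q)·π₁(B,Y)
= 0.69·0.47·2 + 0.69·0.53·4 + 0.31·0.47·2 + 0.31·0.53·3
= 2.8957

E[P2] = 2.7429 (similar calculation)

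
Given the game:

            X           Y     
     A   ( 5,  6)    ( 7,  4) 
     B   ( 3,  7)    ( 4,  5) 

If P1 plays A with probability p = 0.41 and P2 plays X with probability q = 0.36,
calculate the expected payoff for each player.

E[P1] = 4.7224, E[P2] = 5.31

Work:
E[P1] = p·q·π₁(A,X) + p·(1-q)·π₁(A,Y) + (1-p)·q·π₁(B,X) + (1-p)·(1-q)·π₁(B,Y)
= 0.41·0.36·5 + 0.41·0.64·7 + 0.59·0.36·3 + 0.59·0.64·4
= 4.7224

E[P2] = 5.31 (similar calculation)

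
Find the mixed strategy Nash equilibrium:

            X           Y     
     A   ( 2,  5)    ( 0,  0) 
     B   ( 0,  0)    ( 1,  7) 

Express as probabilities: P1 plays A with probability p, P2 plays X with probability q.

p = 0.5833, q = 0.3333

Work:
Find probabilities that make opponent indifferent:
P2 chooses q to make P1 indifferent between A and B
P1 chooses p to make P2 indifferent between X and Y
Mixed NE: P1 plays (A: 0.5833, B: 0.4167), P2 plays (X: 0.3333, Y: 0.6667)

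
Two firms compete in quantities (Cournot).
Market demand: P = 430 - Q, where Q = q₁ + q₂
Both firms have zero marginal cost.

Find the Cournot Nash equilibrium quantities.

q₁* = q₂* = 143.33; P* = 143.33

Work:
Profit: π_i = P·q_i = (a - q_i - q_j)·q_i
FOC: ∂π_i/∂q_i = a - 2q_i - q_j = 0
Reaction function: q_i = (430 - q_j)/2
Symmetry: q* = 430/3 = 143.33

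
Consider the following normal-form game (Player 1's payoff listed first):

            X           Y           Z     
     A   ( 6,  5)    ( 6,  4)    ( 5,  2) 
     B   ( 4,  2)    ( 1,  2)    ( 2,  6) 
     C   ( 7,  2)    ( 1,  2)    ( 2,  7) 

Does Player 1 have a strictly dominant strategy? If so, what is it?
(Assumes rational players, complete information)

No strictly dominant strategy exists for Player 1

Work:
A strategy strictly dominates another if it gives a strictly higher payoff against every opponent action. Compare each pair of P1's strategies column-by-column:
  A vs B: [6 vs 4, 6 vs 1, 5 vs 2] → A strictly dominates B
  A vs C: [6 vs 7, 6 vs 1, 5 vs 2] → A does not strictly dominate C (column X: 6 ≤ 7)
  B vs A: [4 vs 6, 1 vs 6, 2 vs 5] → B does not strictly dominate A (column X: 4 ≤ 6)
  B vs C: [4 vs 7, 1 vs 1, 2 vs 2] → B does not strictly dominate C (column X: 4 ≤ 7)
  C vs A: [7 vs 6, 1 vs 6, 2 vs 5] → C does not strictly dominate A (column Y: 1 ≤ 6)
  C vs B: [7 vs 4, 1 vs 1, 2 vs 2] → C does not strictly dominate B (column Y: 1 ≤ 1)
No single strategy strictly dominates all others → no strictly dominant strategy.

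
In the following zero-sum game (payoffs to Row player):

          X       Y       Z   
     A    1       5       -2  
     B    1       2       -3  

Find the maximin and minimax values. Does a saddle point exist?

Maximin = -2, Minimax = -2, Saddle: True

Work:
Row minimums: [-2, -3] → maximin = -2
Column maximums: [1, 5, -2] → minimax = -2
Saddle point exists! Game value = -2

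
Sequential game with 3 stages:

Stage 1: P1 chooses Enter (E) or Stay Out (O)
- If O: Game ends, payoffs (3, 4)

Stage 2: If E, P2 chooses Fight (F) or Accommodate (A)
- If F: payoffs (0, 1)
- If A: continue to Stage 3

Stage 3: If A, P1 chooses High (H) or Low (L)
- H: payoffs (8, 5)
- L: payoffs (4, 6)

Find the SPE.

SPE: (E, A, H); Outcome (8, 5)

Work:
Stage 3: P1 chooses H (8 vs 4)
Stage 2: P2: F->1, A->5 (anticipating H). Choose A
Stage 1: P1: O->3, E->8 (anticipating A, H). Choose E
SPE path: E -> A -> H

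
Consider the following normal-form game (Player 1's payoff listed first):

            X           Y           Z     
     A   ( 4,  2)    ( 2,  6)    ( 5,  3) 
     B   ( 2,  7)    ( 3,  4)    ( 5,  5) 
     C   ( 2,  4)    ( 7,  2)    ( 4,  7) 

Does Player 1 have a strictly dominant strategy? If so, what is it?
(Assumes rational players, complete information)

No strictly dominant strategy exists for Player 1

Work:
A strategy strictly dominates another if it gives a strictly higher payoff against every opponent action. Compare each pair of P1's strategies column-by-column:
  A vs B: [4 vs 2, 2 vs 3, 5 vs 5] → A does not strictly dominate B (column Y: 2 ≤ 3)
  A vs C: [4 vs 2, 2 vs 7, 5 vs 4] → A does not strictly dominate C (column Y: 2 ≤ 7)
  B vs A: [2 vs 4, 3 vs 2, 5 vs 5] → B does not strictly dominate A (column X: 2 ≤ 4)
  B vs C: [2 vs 2, 3 vs 7, 5 vs 4] → B does not strictly dominate C (column X: 2 ≤ 2)
  C vs A: [2 vs 4, 7 vs 2, 4 vs 5] → C does not strictly dominate A (column X: 2 ≤ 4)
  C vs B: [2 vs 2, 7 vs 3, 4 vs 5] → C does not strictly dominate B (column X: 2 ≤ 2)
No single strategy strictly dominates all others → no strictly dominant strategy.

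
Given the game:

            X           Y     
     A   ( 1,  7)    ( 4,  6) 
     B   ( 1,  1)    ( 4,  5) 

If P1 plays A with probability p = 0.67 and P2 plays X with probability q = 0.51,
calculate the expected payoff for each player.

E[P1] = 2.47, E[P2] = 5.3385

Work:
E[P1] = p·q·π₁(A,X) + p·(1-q)·π₁(A,Y) + (1-p)·q·π₁(B,X) + (1-p)·(1-q)·π₁(B,Y)
= 0.67·0.51·1 + 0.67·0.49·4 + 0.33·0.51·1 + 0.33·0.49·4
= 2.47

E[P2] = 5.3385 (similar calculation)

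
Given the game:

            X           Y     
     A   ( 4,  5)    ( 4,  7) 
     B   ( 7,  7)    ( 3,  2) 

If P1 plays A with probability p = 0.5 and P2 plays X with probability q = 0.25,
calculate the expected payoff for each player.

E[P1] = 4.0, E[P2] = 4.875

Work:
E[P1] = p·q·π₁(A,X) + p·(1-q)·π₁(A,Y) + (1-p)·q·π₁(B,X) + (1-p)·(1-q)·π₁(B,Y)
= 0.5·0.25·4 + 0.5·0.75·4 + 0.5·0.25·7 + 0.5·0.75·3
= 4.0

E[P2] = 4.875 (similar calculation)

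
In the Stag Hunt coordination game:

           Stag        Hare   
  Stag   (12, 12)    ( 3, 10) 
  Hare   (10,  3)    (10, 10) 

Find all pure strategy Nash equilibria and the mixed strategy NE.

Pure NE: (Stag, Stag) and (Hare, Hare); Mixed NE: p = 0.7778, q = 0.7778

Work:
Check pure NE:
(Stag, Stag): (12, 12) - no unilateral deviation beneficial
(Hare, Hare): (10, 10) - no unilateral deviation beneficial
Mixed NE: P1 plays Stag with p = 0.7778, P2 plays Stag with q = 0.7778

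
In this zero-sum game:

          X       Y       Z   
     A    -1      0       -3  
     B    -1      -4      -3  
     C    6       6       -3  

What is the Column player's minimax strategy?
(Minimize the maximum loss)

Column should play Z, value = -3

Work:
Column player minimizes Row's maximum payoff:
Column X: max payoff to Row = 6
Column Y: max payoff to Row = 6
Column Z: max payoff to Row = -3
Minimum is -3, achieved by column Z.
Minimax strategy: Z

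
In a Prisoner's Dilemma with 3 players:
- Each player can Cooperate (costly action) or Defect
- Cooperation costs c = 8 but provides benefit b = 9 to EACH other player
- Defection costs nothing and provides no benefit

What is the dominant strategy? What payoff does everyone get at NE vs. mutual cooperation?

Dominant: Defect; NE payoff = 0; Coop payoff = 10

Work:
Defect dominates (saves cost c = 8, benefit to others is external)
NE: All defect → everyone gets 0
If all cooperate: each receives (2)×9 - 8 = 10
Social dilemma: 10 > 0 but NE gives 0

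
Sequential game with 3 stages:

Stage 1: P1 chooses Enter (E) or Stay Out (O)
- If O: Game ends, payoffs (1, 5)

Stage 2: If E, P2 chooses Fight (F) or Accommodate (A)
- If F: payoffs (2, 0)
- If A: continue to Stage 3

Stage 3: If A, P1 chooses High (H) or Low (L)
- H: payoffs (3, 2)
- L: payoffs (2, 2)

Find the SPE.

SPE: (E, A, H); Outcome (3, 2)

Work:
Stage 3: P1 chooses H (3 vs 2)
Stage 2: P2: F->0, A->2 (anticipating H). Choose A
Stage 1: P1: O->1, E->3 (anticipating A, H). Choose E
SPE path: E -> A -> H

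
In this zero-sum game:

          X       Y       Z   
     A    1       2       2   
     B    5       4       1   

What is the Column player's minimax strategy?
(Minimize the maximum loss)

Column should play Z, value = 2

Work:
Column player minimizes Row's maximum payoff:
Column X: max payoff to Row = 5
Column Y: max payoff to Row = 4
Column Z: max payoff to Row = 2
Minimum is 2, achieved by column Z.
Minimax strategy: Z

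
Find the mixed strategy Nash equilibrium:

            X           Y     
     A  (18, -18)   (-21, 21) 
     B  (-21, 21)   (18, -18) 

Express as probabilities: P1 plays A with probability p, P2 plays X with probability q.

p = 0.5, q = 0.5

Work:
Find probabilities that make opponent indifferent:
P2 chooses q to make P1 indifferent between A and B
P1 chooses p to make P2 indifferent between X and Y
Mixed NE: P1 plays (A: 0.5, B: 0.5), P2 plays (X: 0.5, Y: 0.5)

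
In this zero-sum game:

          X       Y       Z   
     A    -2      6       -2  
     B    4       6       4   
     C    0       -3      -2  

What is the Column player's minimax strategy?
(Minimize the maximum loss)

Column should play X or Z (all achieve the minimum), value = 4

Work:
Column player minimizes Row's maximum payoff:
Column X: max payoff to Row = 4
Column Y: max payoff to Row = 6
Column Z: max payoff to Row = 4
Minimum is 4, achieved by columns X, Z (tied).
Each of X or Z is a minimax strategy.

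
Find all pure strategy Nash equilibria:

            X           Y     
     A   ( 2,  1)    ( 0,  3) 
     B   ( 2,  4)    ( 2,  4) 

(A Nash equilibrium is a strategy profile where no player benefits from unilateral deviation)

Nash equilibrium: (B, X), (B, Y)

Work:
Best responses:
  P1 vs X: payoffs [2, 2] → best response A/B (payoff 2)
  P1 vs Y: payoffs [0, 2] → best response B (payoff 2)
  P2 vs A: payoffs [1, 3] → best response Y (payoff 3)
  P2 vs B: payoffs [4, 4] → best response X/Y (payoff 4)
Mutual best responses: (B,X), (B,Y) → Nash equilibria.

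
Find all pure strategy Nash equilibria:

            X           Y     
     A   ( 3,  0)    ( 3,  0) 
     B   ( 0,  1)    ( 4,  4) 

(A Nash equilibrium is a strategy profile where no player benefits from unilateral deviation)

Nash equilibrium: (A, X), (B, Y)

Work:
Best responses:
  P1 vs X: payoffs [3, 0] → best response A (payoff 3)
  P1 vs Y: payoffs [3, 4] → best response B (payoff 4)
  P2 vs A: payoffs [0, 0] → best response X/Y (payoff 0)
  P2 vs B: payoffs [1, 4] → best response Y (payoff 4)
Mutual best responses: (A,X), (B,Y) → Nash equilibria.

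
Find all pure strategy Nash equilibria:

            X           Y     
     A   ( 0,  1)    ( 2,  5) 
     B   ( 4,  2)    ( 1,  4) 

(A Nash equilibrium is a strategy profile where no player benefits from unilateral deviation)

Nash equilibrium: (A, Y)

Work:
Best responses:
  P1 vs X: payoffs [0, 4] → best response B (payoff 4)
  P1 vs Y: payoffs [2, 1] → best response A (payoff 2)
  P2 vs A: payoffs [1, 5] → best response Y (payoff 5)
  P2 vs B: payoffs [2, 4] → best response Y (payoff 4)
Mutual best responses: (A,Y) → Nash equilibria.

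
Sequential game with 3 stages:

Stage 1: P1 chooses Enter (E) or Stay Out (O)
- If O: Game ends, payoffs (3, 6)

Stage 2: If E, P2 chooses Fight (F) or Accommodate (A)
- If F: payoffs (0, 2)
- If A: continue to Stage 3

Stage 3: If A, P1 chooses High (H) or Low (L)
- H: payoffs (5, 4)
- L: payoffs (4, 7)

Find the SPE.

SPE: (E, A, H); Outcome (5, 4)

Work:
Stage 3: P1 chooses H (5 vs 4)
Stage 2: P2: F->2, A->4 (anticipating H). Choose A
Stage 1: P1: O->3, E->5 (anticipating A, H). Choose E
SPE path: E -> A -> H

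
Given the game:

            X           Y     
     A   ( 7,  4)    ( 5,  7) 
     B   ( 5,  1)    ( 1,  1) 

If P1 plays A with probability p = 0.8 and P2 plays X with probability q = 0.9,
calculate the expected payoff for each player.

E[P1] = 6.36, E[P2] = 3.64

Work:
E[P1] = p·q·π₁(A,X) + p·(1-q)·π₁(A,Y) + (1-p)·q·π₁(B,X) + (1-p)·(1-q)·π₁(B,Y)
= 0.8·0.9·7 + 0.8·0.1·5 + 0.2·0.9·5 + 0.2·0.1·1
= 6.36

E[P2] = 3.64 (similar calculation)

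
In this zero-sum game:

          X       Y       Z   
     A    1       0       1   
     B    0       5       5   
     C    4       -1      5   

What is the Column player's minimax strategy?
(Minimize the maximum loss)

Column should play X, value = 4

Work:
Column player minimizes Row's maximum payoff:
Column X: max payoff to Row = 4
Column Y: max payoff to Row = 5
Column Z: max payoff to Row = 5
Minimum is 4, achieved by column X.
Minimax strategy: X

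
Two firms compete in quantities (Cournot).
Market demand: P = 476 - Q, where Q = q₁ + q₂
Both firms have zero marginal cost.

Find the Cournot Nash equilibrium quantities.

q₁* = q₂* = 158.67; P* = 158.67

Work:
Profit: π_i = P·q_i = (a - q_i - q_j)·q_i
FOC: ∂π_i/∂q_i = a - 2q_i - q_j = 0
Reaction function: q_i = (476 - q_j)/2
Symmetry: q* = 476/3 = 158.67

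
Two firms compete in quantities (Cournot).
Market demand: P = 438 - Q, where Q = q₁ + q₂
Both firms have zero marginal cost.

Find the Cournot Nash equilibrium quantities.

q₁* = q₂* = 146.0; P* = 146.0

Work:
Profit: π_i = P·q_i = (a - q_i - q_j)·q_i
FOC: ∂π_i/∂q_i = a - 2q_i - q_j = 0
Reaction function: q_i = (438 - q_j)/2
Symmetry: q* = 438/3 = 146.0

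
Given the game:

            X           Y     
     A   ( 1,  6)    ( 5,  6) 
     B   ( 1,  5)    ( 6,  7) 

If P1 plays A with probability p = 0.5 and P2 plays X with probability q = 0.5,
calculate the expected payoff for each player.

E[P1] = 3.25, E[P2] = 6.0

Work:
E[P1] = p·q·π₁(A,X) + p·(1-q)·π₁(A,Y) + (1-p)·q·π₁(B,X) + (1-p)·(1-q)·π₁(B,Y)
= 0.5·0.5·1 + 0.5·0.5·5 + 0.5·0.5·1 + 0.5·0.5·6
= 3.25

E[P2] = 6.0 (similar calculation)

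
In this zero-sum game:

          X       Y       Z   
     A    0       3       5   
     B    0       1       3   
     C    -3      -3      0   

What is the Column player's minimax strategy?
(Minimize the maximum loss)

Column should play X, value = 0

Work:
Column player minimizes Row's maximum payoff:
Column X: max payoff to Row = 0
Column Y: max payoff to Row = 3
Column Z: max payoff to Row = 5
Minimum is 0, achieved by column X.
Minimax strategy: X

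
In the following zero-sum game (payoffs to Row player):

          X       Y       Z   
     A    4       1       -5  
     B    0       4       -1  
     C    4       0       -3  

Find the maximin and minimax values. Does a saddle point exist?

Maximin = -1, Minimax = -1, Saddle: True

Work:
Row minimums: [-5, -1, -3] → maximin = -1
Column maximums: [4, 4, -1] → minimax = -1
Saddle point exists! Game value = -1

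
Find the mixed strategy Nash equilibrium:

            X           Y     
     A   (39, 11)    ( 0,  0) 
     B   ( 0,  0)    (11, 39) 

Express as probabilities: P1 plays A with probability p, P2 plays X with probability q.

p = 0.78, q = 0.22

Work:
Find probabilities that make opponent indifferent:
P2 chooses q to make P1 indifferent between A and B
P1 chooses p to make P2 indifferent between X and Y
Mixed NE: P1 plays (A: 0.78, B: 0.22), P2 plays (X: 0.22, Y: 0.78)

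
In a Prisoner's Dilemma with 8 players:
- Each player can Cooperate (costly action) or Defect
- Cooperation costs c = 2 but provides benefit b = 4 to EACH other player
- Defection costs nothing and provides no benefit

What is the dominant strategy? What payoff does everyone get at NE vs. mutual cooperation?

Dominant: Defect; NE payoff = 0; Coop payoff = 26

Work:
Defect dominates (saves cost c = 2, benefit to others is external)
NE: All defect → everyone gets 0
If all cooperate: each receives (7)×4 - 2 = 26
Social dilemma: 26 > 0 but NE gives 0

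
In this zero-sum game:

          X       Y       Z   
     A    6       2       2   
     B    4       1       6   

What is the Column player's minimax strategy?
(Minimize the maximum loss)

Column should play Y, value = 2

Work:
Column player minimizes Row's maximum payoff:
Column X: max payoff to Row = 6
Column Y: max payoff to Row = 2
Column Z: max payoff to Row = 6
Minimum is 2, achieved by column Y.
Minimax strategy: Y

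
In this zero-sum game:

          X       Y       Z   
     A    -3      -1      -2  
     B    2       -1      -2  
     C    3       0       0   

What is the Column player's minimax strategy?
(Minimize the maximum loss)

Column should play Y or Z (all achieve the minimum), value = 0

Work:
Column player minimizes Row's maximum payoff:
Column X: max payoff to Row = 3
Column Y: max payoff to Row = 0
Column Z: max payoff to Row = 0
Minimum is 0, achieved by columns Y, Z (tied).
Each of Y or Z is a minimax strategy.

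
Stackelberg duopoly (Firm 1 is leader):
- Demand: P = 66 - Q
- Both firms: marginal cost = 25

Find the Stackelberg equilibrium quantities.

q₁* (leader) = 20.5, q₂* (follower) = 10.25

Work:
Follower's reaction: q₂ = (a - c - q₁)/2
Leader substitutes: π₁ = q₁·(a - q₁ - (a-c-q₁)/2 - c)
FOC: q₁* = (66 - 25)/2 = 20.50
Then: q₂* = (66 - 25 - 20.5)/2 = 10.25
Leader has first-mover advantage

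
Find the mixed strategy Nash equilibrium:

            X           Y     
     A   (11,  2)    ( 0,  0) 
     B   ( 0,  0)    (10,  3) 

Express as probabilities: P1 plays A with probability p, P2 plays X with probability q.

p = 0.6, q = 0.4762

Work:
Find probabilities that make opponent indifferent:
P2 chooses q to make P1 indifferent between A and B
P1 chooses p to make P2 indifferent between X and Y
Mixed NE: P1 plays (A: 0.6, B: 0.4), P2 plays (X: 0.4762, Y: 0.5238)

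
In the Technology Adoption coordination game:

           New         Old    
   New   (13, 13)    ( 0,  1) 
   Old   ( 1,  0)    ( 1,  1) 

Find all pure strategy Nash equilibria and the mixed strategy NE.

Pure NE: (New, New) and (Old, Old); Mixed NE: p = 0.0769, q = 0.0769

Work:
Check pure NE:
(New, New): (13, 13) - no unilateral deviation beneficial
(Old, Old): (1, 1) - no unilateral deviation beneficial
Mixed NE: P1 plays New with p = 0.0769, P2 plays New with q = 0.0769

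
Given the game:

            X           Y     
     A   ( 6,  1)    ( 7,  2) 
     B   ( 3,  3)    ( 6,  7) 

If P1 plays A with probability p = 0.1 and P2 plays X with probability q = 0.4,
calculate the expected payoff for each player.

E[P1] = 4.98, E[P2] = 5.02

Work:
E[P1] = p·q·π₁(A,X) + p·(1-q)·π₁(A,Y) + (1-p)·q·π₁(B,X) + (1-p)·(1-q)·π₁(B,Y)
= 0.1·0.4·6 + 0.1·0.6·7 + 0.9·0.4·3 + 0.9·0.6·6
= 4.98

E[P2] = 5.02 (similar calculation)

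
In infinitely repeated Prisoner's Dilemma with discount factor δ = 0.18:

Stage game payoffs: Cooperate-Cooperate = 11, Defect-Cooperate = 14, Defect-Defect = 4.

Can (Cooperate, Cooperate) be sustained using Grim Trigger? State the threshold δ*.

δ* = 0.3; since δ = 0.18 < 0.3, cooperation cannot be sustained

Work:
For Grim Trigger:
Cooperate forever: 11/(1-δ)
Defect then punished: 14 + 4·δ/(1-δ)
Need: 11/(1-δ) ≥ 14 + 4·δ/(1-δ)
Solving: δ ≥ (T-R)/(T-P) = (14-11)/(14-4) = 0.3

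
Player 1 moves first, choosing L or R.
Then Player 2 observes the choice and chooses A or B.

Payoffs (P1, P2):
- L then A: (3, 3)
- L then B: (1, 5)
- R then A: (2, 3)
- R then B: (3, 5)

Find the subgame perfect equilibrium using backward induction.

P1 plays R, P2 plays B after L and B after R; Payoff (3, 5)

Work:
Backward induction:
After L: P2 chooses B → P1 gets 1
After R: P2 chooses B → P1 gets 3
P1 chooses R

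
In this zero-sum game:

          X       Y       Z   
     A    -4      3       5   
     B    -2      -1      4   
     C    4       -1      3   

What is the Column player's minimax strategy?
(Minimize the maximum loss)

Column should play Y, value = 3

Work:
Column player minimizes Row's maximum payoff:
Column X: max payoff to Row = 4
Column Y: max payoff to Row = 3
Column Z: max payoff to Row = 5
Minimum is 3, achieved by column Y.
Minimax strategy: Y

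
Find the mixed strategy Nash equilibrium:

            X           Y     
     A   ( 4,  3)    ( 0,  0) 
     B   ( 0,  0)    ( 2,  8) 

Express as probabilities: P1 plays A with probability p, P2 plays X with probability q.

p = 0.7273, q = 0.3333

Work:
Find probabilities that make opponent indifferent:
P2 chooses q to make P1 indifferent between A and B
P1 chooses p to make P2 indifferent between X and Y
Mixed NE: P1 plays (A: 0.7273, B: 0.2727), P2 plays (X: 0.3333, Y: 0.6667)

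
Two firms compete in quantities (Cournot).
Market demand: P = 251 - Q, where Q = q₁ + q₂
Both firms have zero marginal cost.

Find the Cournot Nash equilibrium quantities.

q₁* = q₂* = 83.67; P* = 83.67

Work:
Profit: π_i = P·q_i = (a - q_i - q_j)·q_i
FOC: ∂π_i/∂q_i = a - 2q_i - q_j = 0
Reaction function: q_i = (251 - q_j)/2
Symmetry: q* = 251/3 = 83.67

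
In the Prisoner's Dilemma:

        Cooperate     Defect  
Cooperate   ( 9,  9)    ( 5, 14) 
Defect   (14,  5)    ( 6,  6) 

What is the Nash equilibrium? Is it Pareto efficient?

(Defect, Defect) is NE; not Pareto efficient

Work:
Defect dominates Cooperate for both players:
If P2 cooperates: Defect (14) > Cooperate (9)
If P2 defects: Defect (6) > Cooperate (5)
NE: (Defect, Defect) with payoff (6, 6)
But (Cooperate, Cooperate) = (9, 9) Pareto dominates (6, 6)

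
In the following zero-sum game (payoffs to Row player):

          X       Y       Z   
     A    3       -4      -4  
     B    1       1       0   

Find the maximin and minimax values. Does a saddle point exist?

Maximin = 0, Minimax = 0, Saddle: True

Work:
Row minimums: [-4, 0] → maximin = 0
Column maximums: [3, 1, 0] → minimax = 0
Saddle point exists! Game value = 0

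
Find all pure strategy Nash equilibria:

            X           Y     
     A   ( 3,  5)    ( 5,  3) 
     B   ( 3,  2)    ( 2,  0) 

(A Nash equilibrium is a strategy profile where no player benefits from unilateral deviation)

Nash equilibrium: (A, X), (B, X)

Work:
Best responses:
  P1 vs X: payoffs [3, 3] → best response A/B (payoff 3)
  P1 vs Y: payoffs [5, 2] → best response A (payoff 5)
  P2 vs A: payoffs [5, 3] → best response X (payoff 5)
  P2 vs B: payoffs [2, 0] → best response X (payoff 2)
Mutual best responses: (A,X), (B,X) → Nash equilibria.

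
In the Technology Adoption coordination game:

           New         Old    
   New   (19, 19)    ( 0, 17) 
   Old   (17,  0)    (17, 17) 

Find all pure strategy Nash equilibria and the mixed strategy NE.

Pure NE: (New, New) and (Old, Old); Mixed NE: p = 0.8947, q = 0.8947

Work:
Check pure NE:
(New, New): (19, 19) - no unilateral deviation beneficial
(Old, Old): (17, 17) - no unilateral deviation beneficial
Mixed NE: P1 plays New with p = 0.8947, P2 plays New with q = 0.8947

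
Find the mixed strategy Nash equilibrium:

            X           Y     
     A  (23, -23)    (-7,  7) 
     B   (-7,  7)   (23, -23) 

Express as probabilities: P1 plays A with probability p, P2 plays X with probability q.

p = 0.5, q = 0.5

Work:
Find probabilities that make opponent indifferent:
P2 chooses q to make P1 indifferent between A and B
P1 chooses p to make P2 indifferent between X and Y
Mixed NE: P1 plays (A: 0.5, B: 0.5), P2 plays (X: 0.5, Y: 0.5)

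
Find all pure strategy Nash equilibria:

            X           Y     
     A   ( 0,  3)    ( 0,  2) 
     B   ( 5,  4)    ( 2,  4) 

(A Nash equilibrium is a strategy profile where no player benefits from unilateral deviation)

Nash equilibrium: (B, X), (B, Y)

Work:
Best responses:
  P1 vs X: payoffs [0, 5] → best response B (payoff 5)
  P1 vs Y: payoffs [0, 2] → best response B (payoff 2)
  P2 vs A: payoffs [3, 2] → best response X (payoff 3)
  P2 vs B: payoffs [4, 4] → best response X/Y (payoff 4)
Mutual best responses: (B,X), (B,Y) → Nash equilibria.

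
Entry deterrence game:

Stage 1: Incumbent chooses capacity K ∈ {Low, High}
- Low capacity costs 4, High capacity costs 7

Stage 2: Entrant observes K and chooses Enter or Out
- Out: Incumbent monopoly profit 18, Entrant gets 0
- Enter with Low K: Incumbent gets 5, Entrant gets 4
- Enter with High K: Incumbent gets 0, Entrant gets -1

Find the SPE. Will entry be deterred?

SPE: (High, Enter|Low, Out|High); Entry deterred. Incumbent net profit = 11

Work:
After Low K: Entrant enters (4 > 0)
After High K: Entrant stays out (-1 < 0)
Incumbent: Low → 5−4=1, High → 18−7=11
Incumbent chooses High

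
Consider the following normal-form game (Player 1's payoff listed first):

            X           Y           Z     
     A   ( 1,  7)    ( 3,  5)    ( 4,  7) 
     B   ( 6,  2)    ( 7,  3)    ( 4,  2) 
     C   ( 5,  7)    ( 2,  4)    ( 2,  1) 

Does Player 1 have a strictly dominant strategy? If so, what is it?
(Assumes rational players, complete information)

No strictly dominant strategy exists for Player 1

Work:
A strategy strictly dominates another if it gives a strictly higher payoff against every opponent action. Compare each pair of P1's strategies column-by-column:
  A vs B: [1 vs 6, 3 vs 7, 4 vs 4] → A does not strictly dominate B (column X: 1 ≤ 6)
  A vs C: [1 vs 5, 3 vs 2, 4 vs 2] → A does not strictly dominate C (column X: 1 ≤ 5)
  B vs A: [6 vs 1, 7 vs 3, 4 vs 4] → B does not strictly dominate A (column Z: 4 ≤ 4)
  B vs C: [6 vs 5, 7 vs 2, 4 vs 2] → B strictly dominates C
  C vs A: [5 vs 1, 2 vs 3, 2 vs 4] → C does not strictly dominate A (column Y: 2 ≤ 3)
  C vs B: [5 vs 6, 2 vs 7, 2 vs 4] → C does not strictly dominate B (column X: 5 ≤ 6)
No single strategy strictly dominates all others → no strictly dominant strategy.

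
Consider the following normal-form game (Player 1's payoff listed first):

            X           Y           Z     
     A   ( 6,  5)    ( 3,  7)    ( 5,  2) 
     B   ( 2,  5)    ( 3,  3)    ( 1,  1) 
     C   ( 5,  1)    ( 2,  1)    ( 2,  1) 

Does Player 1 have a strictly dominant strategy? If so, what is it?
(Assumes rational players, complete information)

No strictly dominant strategy exists for Player 1

Work:
A strategy strictly dominates another if it gives a strictly higher payoff against every opponent action. Compare each pair of P1's strategies column-by-column:
  A vs B: [6 vs 2, 3 vs 3, 5 vs 1] → A does not strictly dominate B (column Y: 3 ≤ 3)
  A vs C: [6 vs 5, 3 vs 2, 5 vs 2] → A strictly dominates C
  B vs A: [2 vs 6, 3 vs 3, 1 vs 5] → B does not strictly dominate A (column X: 2 ≤ 6)
  B vs C: [2 vs 5, 3 vs 2, 1 vs 2] → B does not strictly dominate C (column X: 2 ≤ 5)
  C vs A: [5 vs 6, 2 vs 3, 2 vs 5] → C does not strictly dominate A (column X: 5 ≤ 6)
  C vs B: [5 vs 2, 2 vs 3, 2 vs 1] → C does not strictly dominate B (column Y: 2 ≤ 3)
No single strategy strictly dominates all others → no strictly dominant strategy.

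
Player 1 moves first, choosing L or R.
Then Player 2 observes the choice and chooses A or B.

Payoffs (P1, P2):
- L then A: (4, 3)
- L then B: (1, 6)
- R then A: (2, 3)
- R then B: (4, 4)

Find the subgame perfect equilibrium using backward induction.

P1 plays R, P2 plays B after L and B after R; Payoff (4, 4)

Work:
Backward induction:
After L: P2 chooses B → P1 gets 1
After R: P2 chooses B → P1 gets 4
P1 chooses R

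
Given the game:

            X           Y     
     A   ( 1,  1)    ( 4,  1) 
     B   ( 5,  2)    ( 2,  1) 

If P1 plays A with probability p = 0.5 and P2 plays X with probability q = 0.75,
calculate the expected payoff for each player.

E[P1] = 3.0, E[P2] = 1.375

Work:
E[P1] = p·q·π₁(A,X) + p·(1-q)·π₁(A,Y) + (1-p)·q·π₁(B,X) + (1-p)·(1-q)·π₁(B,Y)
= 0.5·0.75·1 + 0.5·0.25·4 + 0.5·0.75·5 + 0.5·0.25·2
= 3.0

E[P2] = 1.375 (similar calculation)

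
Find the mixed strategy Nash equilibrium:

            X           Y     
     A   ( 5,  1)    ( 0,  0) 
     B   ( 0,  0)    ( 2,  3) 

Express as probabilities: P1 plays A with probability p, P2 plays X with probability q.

p = 0.75, q = 0.2857

Work:
Find probabilities that make opponent indifferent:
P2 chooses q to make P1 indifferent between A and B
P1 chooses p to make P2 indifferent between X and Y
Mixed NE: P1 plays (A: 0.75, B: 0.25), P2 plays (X: 0.2857, Y: 0.7143)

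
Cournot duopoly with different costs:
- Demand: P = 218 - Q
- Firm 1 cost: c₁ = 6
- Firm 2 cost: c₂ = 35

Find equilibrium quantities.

q₁* = 80.33, q₂* = 51.33

Work:
Reaction: q₁ = (218 - 6 - q₂)/2
Reaction: q₂ = (218 - 35 - q₁)/2
Solve simultaneously:
q₁* = (218 - 2×6 + 35)/3 = 80.33
q₂* = (218 - 2×35 + 6)/3 = 51.33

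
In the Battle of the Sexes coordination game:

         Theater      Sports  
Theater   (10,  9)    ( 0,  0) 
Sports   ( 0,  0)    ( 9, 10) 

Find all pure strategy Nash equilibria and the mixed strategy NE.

Pure NE: (Theater, Theater) and (Sports, Sports); Mixed NE: p = 0.5263, q = 0.4737

Work:
Check pure NE:
(Theater, Theater): (10, 9) - no unilateral deviation beneficial
(Sports, Sports): (9, 10) - no unilateral deviation beneficial
Mixed NE: P1 plays Theater with p = 0.5263, P2 plays Theater with q = 0.4737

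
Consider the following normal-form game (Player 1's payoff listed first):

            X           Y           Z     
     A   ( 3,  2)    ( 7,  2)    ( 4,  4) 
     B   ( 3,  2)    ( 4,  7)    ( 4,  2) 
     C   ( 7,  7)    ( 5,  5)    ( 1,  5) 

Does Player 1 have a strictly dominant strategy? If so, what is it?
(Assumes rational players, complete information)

No strictly dominant strategy exists for Player 1

Work:
A strategy strictly dominates another if it gives a strictly higher payoff against every opponent action. Compare each pair of P1's strategies column-by-column:
  A vs B: [3 vs 3, 7 vs 4, 4 vs 4] → A does not strictly dominate B (column X: 3 ≤ 3)
  A vs C: [3 vs 7, 7 vs 5, 4 vs 1] → A does not strictly dominate C (column X: 3 ≤ 7)
  B vs A: [3 vs 3, 4 vs 7, 4 vs 4] → B does not strictly dominate A (column X: 3 ≤ 3)
  B vs C: [3 vs 7, 4 vs 5, 4 vs 1] → B does not strictly dominate C (column X: 3 ≤ 7)
  C vs A: [7 vs 3, 5 vs 7, 1 vs 4] → C does not strictly dominate A (column Y: 5 ≤ 7)
  C vs B: [7 vs 3, 5 vs 4, 1 vs 4] → C does not strictly dominate B (column Z: 1 ≤ 4)
No single strategy strictly dominates all others → no strictly dominant strategy.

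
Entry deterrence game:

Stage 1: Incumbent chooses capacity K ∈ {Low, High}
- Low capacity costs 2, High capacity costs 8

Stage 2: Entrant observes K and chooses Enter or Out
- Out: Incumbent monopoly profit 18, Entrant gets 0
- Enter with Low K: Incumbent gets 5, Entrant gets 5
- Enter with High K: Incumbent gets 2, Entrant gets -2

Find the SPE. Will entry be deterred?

SPE: (High, Enter|Low, Out|High); Entry deterred. Incumbent net profit = 10

Work:
After Low K: Entrant enters (5 > 0)
After High K: Entrant stays out (-2 < 0)
Incumbent: Low → 5−2=3, High → 18−8=10
Incumbent chooses High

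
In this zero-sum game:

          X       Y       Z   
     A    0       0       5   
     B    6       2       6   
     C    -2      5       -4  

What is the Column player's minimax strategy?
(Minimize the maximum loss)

Column should play Y, value = 5

Work:
Column player minimizes Row's maximum payoff:
Column X: max payoff to Row = 6
Column Y: max payoff to Row = 5
Column Z: max payoff to Row = 6
Minimum is 5, achieved by column Y.
Minimax strategy: Y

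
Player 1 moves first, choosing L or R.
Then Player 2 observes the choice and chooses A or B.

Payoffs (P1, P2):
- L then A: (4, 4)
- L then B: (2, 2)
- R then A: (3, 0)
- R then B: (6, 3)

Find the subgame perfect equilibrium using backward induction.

P1 plays R, P2 plays A after L and B after R; Payoff (6, 3)

Work:
Backward induction:
After L: P2 chooses A → P1 gets 4
After R: P2 chooses B → P1 gets 6
P1 chooses R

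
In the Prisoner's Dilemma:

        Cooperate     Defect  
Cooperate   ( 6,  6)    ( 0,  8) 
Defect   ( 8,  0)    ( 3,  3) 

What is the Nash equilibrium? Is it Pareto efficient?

(Defect, Defect) is NE; not Pareto efficient

Work:
Defect dominates Cooperate for both players:
If P2 cooperates: Defect (8) > Cooperate (6)
If P2 defects: Defect (3) > Cooperate (0)
NE: (Defect, Defect) with payoff (3, 3)
But (Cooperate, Cooperate) = (6, 6) Pareto dominates (3, 3)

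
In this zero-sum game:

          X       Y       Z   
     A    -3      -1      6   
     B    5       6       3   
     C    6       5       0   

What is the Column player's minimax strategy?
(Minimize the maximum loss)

Column should play X or Y or Z (all achieve the minimum), value = 6

Work:
Column player minimizes Row's maximum payoff:
Column X: max payoff to Row = 6
Column Y: max payoff to Row = 6
Column Z: max payoff to Row = 6
Minimum is 6, achieved by columns X, Y, Z (tied).
Each of X or Y or Z is a minimax strategy.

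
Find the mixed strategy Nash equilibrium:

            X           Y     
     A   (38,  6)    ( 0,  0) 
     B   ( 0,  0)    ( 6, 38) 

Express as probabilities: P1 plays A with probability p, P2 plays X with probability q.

p = 0.8636, q = 0.1364

Work:
Find probabilities that make opponent indifferent:
P2 chooses q to make P1 indifferent between A and B
P1 chooses p to make P2 indifferent between X and Y
Mixed NE: P1 plays (A: 0.8636, B: 0.1364), P2 plays (X: 0.1364, Y: 0.8636)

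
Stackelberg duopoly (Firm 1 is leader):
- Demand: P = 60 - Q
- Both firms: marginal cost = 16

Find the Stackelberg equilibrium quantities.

q₁* (leader) = 22.0, q₂* (follower) = 11.0

Work:
Follower's reaction: q₂ = (a - c - q₁)/2
Leader substitutes: π₁ = q₁·(a - q₁ - (a-c-q₁)/2 - c)
FOC: q₁* = (60 - 16)/2 = 22.00
Then: q₂* = (60 - 16 - 22.0)/2 = 11.00
Leader has first-mover advantage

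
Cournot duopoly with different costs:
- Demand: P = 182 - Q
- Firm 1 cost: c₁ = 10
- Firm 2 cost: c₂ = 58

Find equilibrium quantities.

q₁* = 73.33, q₂* = 25.33

Work:
Reaction: q₁ = (182 - 10 - q₂)/2
Reaction: q₂ = (182 - 58 - q₁)/2
Solve simultaneously:
q₁* = (182 - 2×10 + 58)/3 = 73.33
q₂* = (182 - 2×58 + 10)/3 = 25.33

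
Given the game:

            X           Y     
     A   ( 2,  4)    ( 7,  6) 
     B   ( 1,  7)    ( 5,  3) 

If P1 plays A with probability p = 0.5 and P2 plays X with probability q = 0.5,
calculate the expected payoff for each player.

E[P1] = 3.75, E[P2] = 5.0

Work:
E[P1] = p·q·π₁(A,X) + p·(1-q)·π₁(A,Y) + (1-p)·q·π₁(B,X) + (1-p)·(1-q)·π₁(B,Y)
= 0.5·0.5·2 + 0.5·0.5·7 + 0.5·0.5·1 + 0.5·0.5·5
= 3.75

E[P2] = 5.0 (similar calculation)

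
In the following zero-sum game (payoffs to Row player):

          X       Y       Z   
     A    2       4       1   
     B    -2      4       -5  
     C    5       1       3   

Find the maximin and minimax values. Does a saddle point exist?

Maximin = 1, Minimax = 3, Saddle: False

Work:
Row minimums: [1, -5, 1] → maximin = 1
Column maximums: [5, 4, 3] → minimax = 3
No saddle point (maximin ≠ minimax). Mixed strategy needed.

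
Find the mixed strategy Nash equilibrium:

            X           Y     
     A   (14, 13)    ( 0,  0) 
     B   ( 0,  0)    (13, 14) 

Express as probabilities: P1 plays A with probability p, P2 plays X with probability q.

p = 0.5185, q = 0.4815

Work:
Find probabilities that make opponent indifferent:
P2 chooses q to make P1 indifferent between A and B
P1 chooses p to make P2 indifferent between X and Y
Mixed NE: P1 plays (A: 0.5185, B: 0.4815), P2 plays (X: 0.4815, Y: 0.5185)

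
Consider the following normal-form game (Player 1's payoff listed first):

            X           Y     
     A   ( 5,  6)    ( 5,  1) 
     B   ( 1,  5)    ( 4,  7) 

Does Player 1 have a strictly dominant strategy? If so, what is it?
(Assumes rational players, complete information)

Yes, Player 1's strictly dominant strategy is A

Work:
A strategy strictly dominates another if it gives a strictly higher payoff against every opponent action. Compare each pair of P1's strategies column-by-column:
  A vs B: [5 vs 1, 5 vs 4] → A strictly dominates B
  B vs A: [1 vs 5, 4 vs 5] → B does not strictly dominate A (column X: 1 ≤ 5)
A strictly dominates every other strategy → strictly dominant.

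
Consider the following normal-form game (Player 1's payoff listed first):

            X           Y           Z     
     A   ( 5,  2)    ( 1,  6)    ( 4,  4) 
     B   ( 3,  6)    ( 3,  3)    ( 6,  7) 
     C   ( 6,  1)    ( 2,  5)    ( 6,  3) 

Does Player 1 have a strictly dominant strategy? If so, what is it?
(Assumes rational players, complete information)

No strictly dominant strategy exists for Player 1

Work:
A strategy strictly dominates another if it gives a strictly higher payoff against every opponent action. Compare each pair of P1's strategies column-by-column:
  A vs B: [5 vs 3, 1 vs 3, 4 vs 6] → A does not strictly dominate B (column Y: 1 ≤ 3)
  A vs C: [5 vs 6, 1 vs 2, 4 vs 6] → A does not strictly dominate C (column X: 5 ≤ 6)
  B vs A: [3 vs 5, 3 vs 1, 6 vs 4] → B does not strictly dominate A (column X: 3 ≤ 5)
  B vs C: [3 vs 6, 3 vs 2, 6 vs 6] → B does not strictly dominate C (column X: 3 ≤ 6)
  C vs A: [6 vs 5, 2 vs 1, 6 vs 4] → C strictly dominates A
  C vs B: [6 vs 3, 2 vs 3, 6 vs 6] → C does not strictly dominate B (column Y: 2 ≤ 3)
No single strategy strictly dominates all others → no strictly dominant strategy.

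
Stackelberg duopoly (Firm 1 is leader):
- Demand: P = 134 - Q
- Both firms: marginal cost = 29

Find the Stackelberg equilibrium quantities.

q₁* (leader) = 52.5, q₂* (follower) = 26.25

Work:
Follower's reaction: q₂ = (a - c - q₁)/2
Leader substitutes: π₁ = q₁·(a - q₁ - (a-c-q₁)/2 - c)
FOC: q₁* = (134 - 29)/2 = 52.50
Then: q₂* = (134 - 29 - 52.5)/2 = 26.25
Leader has first-mover advantage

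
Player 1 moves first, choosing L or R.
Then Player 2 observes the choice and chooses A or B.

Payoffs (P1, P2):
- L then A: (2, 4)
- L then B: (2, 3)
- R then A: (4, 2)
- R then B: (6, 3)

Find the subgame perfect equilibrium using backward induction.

P1 plays R, P2 plays A after L and B after R; Payoff (6, 3)

Work:
Backward induction:
After L: P2 chooses A → P1 gets 2
After R: P2 chooses B → P1 gets 6
P1 chooses R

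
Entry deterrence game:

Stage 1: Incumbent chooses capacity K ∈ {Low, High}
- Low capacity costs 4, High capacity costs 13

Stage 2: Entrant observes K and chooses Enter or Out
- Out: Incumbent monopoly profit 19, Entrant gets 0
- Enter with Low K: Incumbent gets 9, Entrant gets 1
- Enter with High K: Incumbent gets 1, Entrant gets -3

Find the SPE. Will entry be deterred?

SPE: (High, Enter|Low, Out|High); Entry deterred. Incumbent net profit = 6

Work:
After Low K: Entrant enters (1 > 0)
After High K: Entrant stays out (-3 < 0)
Incumbent: Low → 9−4=5, High → 19−13=6
Incumbent chooses High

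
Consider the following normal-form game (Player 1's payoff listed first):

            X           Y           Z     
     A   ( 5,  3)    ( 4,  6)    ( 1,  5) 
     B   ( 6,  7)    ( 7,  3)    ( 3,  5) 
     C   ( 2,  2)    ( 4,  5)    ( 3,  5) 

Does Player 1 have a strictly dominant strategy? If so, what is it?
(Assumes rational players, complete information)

No strictly dominant strategy exists for Player 1

Work:
A strategy strictly dominates another if it gives a strictly higher payoff against every opponent action. Compare each pair of P1's strategies column-by-column:
  A vs B: [5 vs 6, 4 vs 7, 1 vs 3] → A does not strictly dominate B (column X: 5 ≤ 6)
  A vs C: [5 vs 2, 4 vs 4, 1 vs 3] → A does not strictly dominate C (column Y: 4 ≤ 4)
  B vs A: [6 vs 5, 7 vs 4, 3 vs 1] → B strictly dominates A
  B vs C: [6 vs 2, 7 vs 4, 3 vs 3] → B does not strictly dominate C (column Z: 3 ≤ 3)
  C vs A: [2 vs 5, 4 vs 4, 3 vs 1] → C does not strictly dominate A (column X: 2 ≤ 5)
  C vs B: [2 vs 6, 4 vs 7, 3 vs 3] → C does not strictly dominate B (column X: 2 ≤ 6)
No single strategy strictly dominates all others → no strictly dominant strategy.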